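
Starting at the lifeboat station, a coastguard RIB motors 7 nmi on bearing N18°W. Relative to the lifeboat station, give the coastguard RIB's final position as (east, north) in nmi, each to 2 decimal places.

(-2.16, 6.66)

Leg 1 (N18°W, 7 nmi): east 7 sin 342° = -2.16, north 7 cos 342° = 6.66
Summing: -2.16 nmi east, 6.66 nmi north → (-2.16, 6.66).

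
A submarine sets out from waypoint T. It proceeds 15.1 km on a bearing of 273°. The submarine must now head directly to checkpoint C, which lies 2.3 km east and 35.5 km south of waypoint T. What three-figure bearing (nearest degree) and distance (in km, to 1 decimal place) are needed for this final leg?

Leg 1 (273°, 15.1 km): east 15.1 sin 273° = -15.08, north 15.1 cos 273° = 0.79
Current position: (-15.08, 0.79). Target: (2.3, -35.5). Remaining: Δeast = 17.38, Δnorth = -36.29.
Bearing = atan2(17.38, -36.29) mod 360° = 154.41°; distance = √((17.38)² + (-36.29)²) = 40.237 km.

154°, 40.2 km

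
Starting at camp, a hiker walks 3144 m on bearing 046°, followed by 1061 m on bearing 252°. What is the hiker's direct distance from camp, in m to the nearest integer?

2239 m

Leg 1 (046°, 3144 m): east 3144 sin 46° = 2261.60, north 3144 cos 46° = 2184.01
Leg 2 (252°, 1061 m): east 1061 sin 252° = -1009.07, north 1061 cos 252° = -327.87
Net: 1252.53 east, 1856.14 north. Distance = √((1252.53)² + (1856.14)²) = 2239.217 m.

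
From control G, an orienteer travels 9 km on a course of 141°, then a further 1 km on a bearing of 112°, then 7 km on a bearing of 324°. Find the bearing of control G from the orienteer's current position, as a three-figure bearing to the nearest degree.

305°

Leg 1 (141°, 9 km): east 9 sin 141° = 5.66, north 9 cos 141° = -6.99
Leg 2 (112°, 1 km): east 1 sin 112° = 0.93, north 1 cos 112° = -0.37
Leg 3 (324°, 7 km): east 7 sin 324° = -4.11, north 7 cos 324° = 5.66
Net displacement: 2.48 east, -1.71 north. Direction back to start is (-2.48, 1.71): bearing = atan2(-2.48, 1.71) mod 360° = 304.56° ≈ 305°.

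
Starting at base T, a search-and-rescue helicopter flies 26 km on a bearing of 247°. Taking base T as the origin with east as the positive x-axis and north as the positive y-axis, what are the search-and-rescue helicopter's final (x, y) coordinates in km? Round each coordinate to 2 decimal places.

(-23.93, -10.16)

Leg 1 (247°, 26 km): east 26 sin 247° = -23.93, north 26 cos 247° = -10.16
Summing: -23.93 km east, -10.16 km north → (-23.93, -10.16).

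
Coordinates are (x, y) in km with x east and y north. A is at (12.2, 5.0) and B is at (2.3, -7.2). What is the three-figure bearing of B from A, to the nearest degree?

Δeast = 2.3 − 12.2 = -9.90; Δnorth = -7.2 − 5.0 = -12.20.
Bearing = atan2(Δeast, Δnorth) mod 360° = 219.06° ≈ 219°.

219°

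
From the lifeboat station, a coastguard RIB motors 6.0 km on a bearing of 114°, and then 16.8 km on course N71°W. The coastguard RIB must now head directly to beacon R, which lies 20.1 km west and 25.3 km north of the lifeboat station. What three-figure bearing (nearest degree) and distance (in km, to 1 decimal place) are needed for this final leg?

Leg 1 (114°, 6.0 km): east 6.0 sin 114° = 5.48, north 6.0 cos 114° = -2.44
Leg 2 (N71°W, 16.8 km): east 16.8 sin 289° = -15.88, north 16.8 cos 289° = 5.47
Current position: (-10.40, 3.03). Target: (-20.1, 25.3). Remaining: Δeast = -9.70, Δnorth = 22.27.
Bearing = atan2(-9.70, 22.27) mod 360° = 336.47°; distance = √((-9.70)² + (22.27)²) = 24.290 km.

336°, 24.3 km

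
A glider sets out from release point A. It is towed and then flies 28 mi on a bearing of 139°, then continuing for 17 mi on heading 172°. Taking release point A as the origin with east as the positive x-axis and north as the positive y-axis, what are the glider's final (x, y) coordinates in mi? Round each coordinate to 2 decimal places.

(20.74, -37.97)

Leg 1 (139°, 28 mi): east 28 sin 139° = 18.37, north 28 cos 139° = -21.13
Leg 2 (172°, 17 mi): east 17 sin 172° = 2.37, north 17 cos 172° = -16.83
Summing: 20.74 mi east, -37.97 mi north → (20.74, -37.97).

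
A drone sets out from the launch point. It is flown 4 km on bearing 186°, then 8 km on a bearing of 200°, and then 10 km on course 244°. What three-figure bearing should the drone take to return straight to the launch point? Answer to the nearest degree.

Leg 1 (186°, 4 km): east 4 sin 186° = -0.42, north 4 cos 186° = -3.98
Leg 2 (200°, 8 km): east 8 sin 200° = -2.74, north 8 cos 200° = -7.52
Leg 3 (244°, 10 km): east 10 sin 244° = -8.99, north 10 cos 244° = -4.38
Net displacement: -12.14 east, -15.88 north. Direction back to start is (12.14, 15.88): bearing = atan2(12.14, 15.88) mod 360° = 37.40° ≈ 037°.

037°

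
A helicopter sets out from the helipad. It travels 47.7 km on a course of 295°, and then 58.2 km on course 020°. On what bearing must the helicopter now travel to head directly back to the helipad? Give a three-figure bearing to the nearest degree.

163°

Leg 1 (295°, 47.7 km): east 47.7 sin 295° = -43.23, north 47.7 cos 295° = 20.16
Leg 2 (020°, 58.2 km): east 58.2 sin 20° = 19.91, north 58.2 cos 20° = 54.69
Net displacement: -23.33 east, 74.85 north. Direction back to start is (23.33, -74.85): bearing = atan2(23.33, -74.85) mod 360° = 162.69° ≈ 163°.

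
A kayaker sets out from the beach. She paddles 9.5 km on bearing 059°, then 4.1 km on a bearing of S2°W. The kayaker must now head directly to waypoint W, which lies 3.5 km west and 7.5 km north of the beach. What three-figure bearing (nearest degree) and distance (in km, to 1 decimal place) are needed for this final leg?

300°, 13.3 km

Leg 1 (059°, 9.5 km): east 9.5 sin 59° = 8.14, north 9.5 cos 59° = 4.89
Leg 2 (S2°W, 4.1 km): east 4.1 sin 182° = -0.14, north 4.1 cos 182° = -4.10
Current position: (8.00, 0.80). Target: (-3.5, 7.5). Remaining: Δeast = -11.50, Δnorth = 6.70.
Bearing = atan2(-11.50, 6.70) mod 360° = 300.24°; distance = √((-11.50)² + (6.70)²) = 13.312 km.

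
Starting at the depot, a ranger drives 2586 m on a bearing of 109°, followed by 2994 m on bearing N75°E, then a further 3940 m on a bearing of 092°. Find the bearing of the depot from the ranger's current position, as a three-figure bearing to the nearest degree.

271°

Leg 1 (109°, 2586 m): east 2586 sin 109° = 2445.11, north 2586 cos 109° = -841.92
Leg 2 (N75°E, 2994 m): east 2994 sin 75° = 2891.98, north 2994 cos 75° = 774.90
Leg 3 (092°, 3940 m): east 3940 sin 92° = 3937.60, north 3940 cos 92° = -137.50
Net displacement: 9274.69 east, -204.52 north. Direction back to start is (-9274.69, 204.52): bearing = atan2(-9274.69, 204.52) mod 360° = 271.26° ≈ 271°.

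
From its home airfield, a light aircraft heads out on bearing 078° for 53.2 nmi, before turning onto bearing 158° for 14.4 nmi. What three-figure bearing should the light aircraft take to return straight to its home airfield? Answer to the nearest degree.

272°

Leg 1 (078°, 53.2 nmi): east 53.2 sin 78° = 52.04, north 53.2 cos 78° = 11.06
Leg 2 (158°, 14.4 nmi): east 14.4 sin 158° = 5.39, north 14.4 cos 158° = -13.35
Net displacement: 57.43 east, -2.29 north. Direction back to start is (-57.43, 2.29): bearing = atan2(-57.43, 2.29) mod 360° = 272.28° ≈ 272°.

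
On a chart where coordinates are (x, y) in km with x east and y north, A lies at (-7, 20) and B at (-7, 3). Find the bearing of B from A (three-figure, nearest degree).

Δeast = -7 − -7 = 0.00; Δnorth = 3 − 20 = -17.00.
Bearing = atan2(Δeast, Δnorth) mod 360° = 180.00° ≈ 180°.

180°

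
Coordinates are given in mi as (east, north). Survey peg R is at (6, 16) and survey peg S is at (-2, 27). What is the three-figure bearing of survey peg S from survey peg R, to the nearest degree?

Δeast = -2 − 6 = -8.00; Δnorth = 27 − 16 = 11.00.
Bearing = atan2(Δeast, Δnorth) mod 360° = 323.97° ≈ 324°.

324°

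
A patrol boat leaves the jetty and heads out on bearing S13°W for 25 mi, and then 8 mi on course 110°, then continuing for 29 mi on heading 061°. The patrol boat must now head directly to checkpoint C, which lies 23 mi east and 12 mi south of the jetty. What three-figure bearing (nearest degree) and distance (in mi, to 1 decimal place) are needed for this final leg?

284°, 4.4 mi

Leg 1 (S13°W, 25 mi): east 25 sin 193° = -5.62, north 25 cos 193° = -24.36
Leg 2 (110°, 8 mi): east 8 sin 110° = 7.52, north 8 cos 110° = -2.74
Leg 3 (061°, 29 mi): east 29 sin 61° = 25.36, north 29 cos 61° = 14.06
Current position: (27.26, -13.04). Target: (23, -12). Remaining: Δeast = -4.26, Δnorth = 1.04.
Bearing = atan2(-4.26, 1.04) mod 360° = 283.67°; distance = √((-4.26)² + (1.04)²) = 4.382 mi.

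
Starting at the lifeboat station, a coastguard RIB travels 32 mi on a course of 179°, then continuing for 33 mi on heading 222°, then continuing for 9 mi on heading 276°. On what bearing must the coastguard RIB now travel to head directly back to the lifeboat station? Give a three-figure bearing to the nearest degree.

029°

Leg 1 (179°, 32 mi): east 32 sin 179° = 0.56, north 32 cos 179° = -32.00
Leg 2 (222°, 33 mi): east 33 sin 222° = -22.08, north 33 cos 222° = -24.52
Leg 3 (276°, 9 mi): east 9 sin 276° = -8.95, north 9 cos 276° = 0.94
Net displacement: -30.47 east, -55.58 north. Direction back to start is (30.47, 55.58): bearing = atan2(30.47, 55.58) mod 360° = 28.74° ≈ 029°.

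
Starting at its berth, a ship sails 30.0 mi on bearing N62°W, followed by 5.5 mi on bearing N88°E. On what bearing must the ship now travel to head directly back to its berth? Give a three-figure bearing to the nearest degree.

124°

Leg 1 (N62°W, 30.0 mi): east 30.0 sin 298° = -26.49, north 30.0 cos 298° = 14.08
Leg 2 (N88°E, 5.5 mi): east 5.5 sin 88° = 5.50, north 5.5 cos 88° = 0.19
Net displacement: -20.99 east, 14.28 north. Direction back to start is (20.99, -14.28): bearing = atan2(20.99, -14.28) mod 360° = 124.22° ≈ 124°.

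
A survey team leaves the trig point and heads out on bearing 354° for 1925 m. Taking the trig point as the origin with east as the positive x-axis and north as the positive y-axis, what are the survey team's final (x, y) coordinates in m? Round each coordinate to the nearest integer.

Leg 1 (354°, 1925 m): east 1925 sin 354° = -201.22, north 1925 cos 354° = 1914.45
Summing: -201.22 m east, 1914.45 m north → (-201, 1914).

(-201, 1914)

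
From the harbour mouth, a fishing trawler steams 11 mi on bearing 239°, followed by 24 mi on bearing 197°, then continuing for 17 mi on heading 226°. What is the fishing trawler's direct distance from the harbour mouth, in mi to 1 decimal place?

Leg 1 (239°, 11 mi): east 11 sin 239° = -9.43, north 11 cos 239° = -5.67
Leg 2 (197°, 24 mi): east 24 sin 197° = -7.02, north 24 cos 197° = -22.95
Leg 3 (226°, 17 mi): east 17 sin 226° = -12.23, north 17 cos 226° = -11.81
Net: -28.67 east, -40.43 north. Distance = √((-28.67)² + (-40.43)²) = 49.563 mi.

49.6 mi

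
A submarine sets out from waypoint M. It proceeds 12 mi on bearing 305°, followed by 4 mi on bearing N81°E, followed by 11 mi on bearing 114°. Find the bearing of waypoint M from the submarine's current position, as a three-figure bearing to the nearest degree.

234°

Leg 1 (305°, 12 mi): east 12 sin 305° = -9.83, north 12 cos 305° = 6.88
Leg 2 (N81°E, 4 mi): east 4 sin 81° = 3.95, north 4 cos 81° = 0.63
Leg 3 (114°, 11 mi): east 11 sin 114° = 10.05, north 11 cos 114° = -4.47
Net displacement: 4.17 east, 3.03 north. Direction back to start is (-4.17, -3.03): bearing = atan2(-4.17, -3.03) mod 360° = 233.96° ≈ 234°.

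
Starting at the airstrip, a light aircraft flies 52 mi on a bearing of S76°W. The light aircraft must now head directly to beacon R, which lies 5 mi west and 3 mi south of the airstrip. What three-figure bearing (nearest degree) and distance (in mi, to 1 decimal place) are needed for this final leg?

Leg 1 (S76°W, 52 mi): east 52 sin 256° = -50.46, north 52 cos 256° = -12.58
Current position: (-50.46, -12.58). Target: (-5, -3). Remaining: Δeast = 45.46, Δnorth = 9.58.
Bearing = atan2(45.46, 9.58) mod 360° = 78.10°; distance = √((45.46)² + (9.58)²) = 46.454 mi.

078°, 46.5 mi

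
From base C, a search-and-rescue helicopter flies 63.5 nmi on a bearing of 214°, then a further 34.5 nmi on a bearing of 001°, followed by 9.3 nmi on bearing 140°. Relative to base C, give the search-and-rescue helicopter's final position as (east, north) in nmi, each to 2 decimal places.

Leg 1 (214°, 63.5 nmi): east 63.5 sin 214° = -35.51, north 63.5 cos 214° = -52.64
Leg 2 (001°, 34.5 nmi): east 34.5 sin 1° = 0.60, north 34.5 cos 1° = 34.49
Leg 3 (140°, 9.3 nmi): east 9.3 sin 140° = 5.98, north 9.3 cos 140° = -7.12
Summing: -28.93 nmi east, -25.27 nmi north → (-28.93, -25.27).

(-28.93, -25.27)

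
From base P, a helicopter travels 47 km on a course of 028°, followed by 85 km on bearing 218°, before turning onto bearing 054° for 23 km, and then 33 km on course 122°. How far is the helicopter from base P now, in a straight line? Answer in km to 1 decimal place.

33.7 km

Leg 1 (028°, 47 km): east 47 sin 28° = 22.07, north 47 cos 28° = 41.50
Leg 2 (218°, 85 km): east 85 sin 218° = -52.33, north 85 cos 218° = -66.98
Leg 3 (054°, 23 km): east 23 sin 54° = 18.61, north 23 cos 54° = 13.52
Leg 4 (122°, 33 km): east 33 sin 122° = 27.99, north 33 cos 122° = -17.49
Net: 16.33 east, -29.45 north. Distance = √((16.33)² + (-29.45)²) = 33.674 km.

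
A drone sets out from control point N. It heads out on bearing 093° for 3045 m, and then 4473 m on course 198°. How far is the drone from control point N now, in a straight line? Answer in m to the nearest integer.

4715 m

Leg 1 (093°, 3045 m): east 3045 sin 93° = 3040.83, north 3045 cos 93° = -159.36
Leg 2 (198°, 4473 m): east 4473 sin 198° = -1382.23, north 4473 cos 198° = -4254.08
Net: 1658.59 east, -4413.44 north. Distance = √((1658.59)² + (-4413.44)²) = 4714.804 m.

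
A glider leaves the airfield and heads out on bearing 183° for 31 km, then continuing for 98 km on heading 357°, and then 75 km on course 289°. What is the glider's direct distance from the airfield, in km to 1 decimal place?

Leg 1 (183°, 31 km): east 31 sin 183° = -1.62, north 31 cos 183° = -30.96
Leg 2 (357°, 98 km): east 98 sin 357° = -5.13, north 98 cos 357° = 97.87
Leg 3 (289°, 75 km): east 75 sin 289° = -70.91, north 75 cos 289° = 24.42
Net: -77.67 east, 91.33 north. Distance = √((-77.67)² + (91.33)²) = 119.884 km.

119.9 km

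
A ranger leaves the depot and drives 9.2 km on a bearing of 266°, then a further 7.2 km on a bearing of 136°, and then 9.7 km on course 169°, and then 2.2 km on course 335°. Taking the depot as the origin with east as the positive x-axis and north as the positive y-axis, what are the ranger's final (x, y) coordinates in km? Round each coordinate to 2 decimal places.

Leg 1 (266°, 9.2 km): east 9.2 sin 266° = -9.18, north 9.2 cos 266° = -0.64
Leg 2 (136°, 7.2 km): east 7.2 sin 136° = 5.00, north 7.2 cos 136° = -5.18
Leg 3 (169°, 9.7 km): east 9.7 sin 169° = 1.85, north 9.7 cos 169° = -9.52
Leg 4 (335°, 2.2 km): east 2.2 sin 335° = -0.93, north 2.2 cos 335° = 1.99
Summing: -3.25 km east, -13.35 km north → (-3.25, -13.35).

(-3.25, -13.35)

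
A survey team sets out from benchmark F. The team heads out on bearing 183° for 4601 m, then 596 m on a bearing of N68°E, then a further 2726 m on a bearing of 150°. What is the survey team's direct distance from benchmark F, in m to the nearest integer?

6937 m

Leg 1 (183°, 4601 m): east 4601 sin 183° = -240.80, north 4601 cos 183° = -4594.69
Leg 2 (N68°E, 596 m): east 596 sin 68° = 552.60, north 596 cos 68° = 223.27
Leg 3 (150°, 2726 m): east 2726 sin 150° = 1363.00, north 2726 cos 150° = -2360.79
Net: 1674.80 east, -6732.21 north. Distance = √((1674.80)² + (-6732.21)²) = 6937.411 m.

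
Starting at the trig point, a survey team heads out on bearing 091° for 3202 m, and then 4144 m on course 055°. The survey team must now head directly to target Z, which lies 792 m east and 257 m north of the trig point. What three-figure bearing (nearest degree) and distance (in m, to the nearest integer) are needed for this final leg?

250°, 6160 m

Leg 1 (091°, 3202 m): east 3202 sin 91° = 3201.51, north 3202 cos 91° = -55.88
Leg 2 (055°, 4144 m): east 4144 sin 55° = 3394.57, north 4144 cos 55° = 2376.90
Current position: (6596.08, 2321.02). Target: (792, 257). Remaining: Δeast = -5804.08, Δnorth = -2064.02.
Bearing = atan2(-5804.08, -2064.02) mod 360° = 250.42°; distance = √((-5804.08)² + (-2064.02)²) = 6160.154 m.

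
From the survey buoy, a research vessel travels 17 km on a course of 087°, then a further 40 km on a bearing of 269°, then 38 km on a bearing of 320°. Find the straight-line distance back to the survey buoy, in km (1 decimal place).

55.8 km

Leg 1 (087°, 17 km): east 17 sin 87° = 16.98, north 17 cos 87° = 0.89
Leg 2 (269°, 40 km): east 40 sin 269° = -39.99, north 40 cos 269° = -0.70
Leg 3 (320°, 38 km): east 38 sin 320° = -24.43, north 38 cos 320° = 29.11
Net: -47.44 east, 29.30 north. Distance = √((-47.44)² + (29.30)²) = 55.762 km.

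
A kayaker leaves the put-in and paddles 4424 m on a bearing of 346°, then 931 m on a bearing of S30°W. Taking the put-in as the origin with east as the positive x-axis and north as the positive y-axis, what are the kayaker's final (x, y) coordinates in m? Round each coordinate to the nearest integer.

Leg 1 (346°, 4424 m): east 4424 sin 346° = -1070.26, north 4424 cos 346° = 4292.59
Leg 2 (S30°W, 931 m): east 931 sin 210° = -465.50, north 931 cos 210° = -806.27
Summing: -1535.76 m east, 3486.32 m north → (-1536, 3486).

(-1536, 3486)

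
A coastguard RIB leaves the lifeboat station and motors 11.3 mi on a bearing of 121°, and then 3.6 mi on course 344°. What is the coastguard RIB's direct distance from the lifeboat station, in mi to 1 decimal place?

Leg 1 (121°, 11.3 mi): east 11.3 sin 121° = 9.69, north 11.3 cos 121° = -5.82
Leg 2 (344°, 3.6 mi): east 3.6 sin 344° = -0.99, north 3.6 cos 344° = 3.46
Net: 8.69 east, -2.36 north. Distance = √((8.69)² + (-2.36)²) = 9.008 mi.

9.0 mi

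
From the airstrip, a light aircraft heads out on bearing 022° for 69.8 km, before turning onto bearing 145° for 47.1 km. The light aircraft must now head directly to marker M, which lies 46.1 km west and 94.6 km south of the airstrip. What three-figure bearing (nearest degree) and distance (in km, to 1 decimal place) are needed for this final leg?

Leg 1 (022°, 69.8 km): east 69.8 sin 22° = 26.15, north 69.8 cos 22° = 64.72
Leg 2 (145°, 47.1 km): east 47.1 sin 145° = 27.02, north 47.1 cos 145° = -38.58
Current position: (53.16, 26.14). Target: (-46.1, -94.6). Remaining: Δeast = -99.26, Δnorth = -120.74.
Bearing = atan2(-99.26, -120.74) mod 360° = 219.43°; distance = √((-99.26)² + (-120.74)²) = 156.302 km.

219°, 156.3 km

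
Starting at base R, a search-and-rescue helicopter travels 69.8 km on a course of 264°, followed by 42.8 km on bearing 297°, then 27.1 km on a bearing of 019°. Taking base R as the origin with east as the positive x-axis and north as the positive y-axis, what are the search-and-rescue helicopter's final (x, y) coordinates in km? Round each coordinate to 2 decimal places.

(-98.73, 37.76)

Leg 1 (264°, 69.8 km): east 69.8 sin 264° = -69.42, north 69.8 cos 264° = -7.30
Leg 2 (297°, 42.8 km): east 42.8 sin 297° = -38.14, north 42.8 cos 297° = 19.43
Leg 3 (019°, 27.1 km): east 27.1 sin 19° = 8.82, north 27.1 cos 19° = 25.62
Summing: -98.73 km east, 37.76 km north → (-98.73, 37.76).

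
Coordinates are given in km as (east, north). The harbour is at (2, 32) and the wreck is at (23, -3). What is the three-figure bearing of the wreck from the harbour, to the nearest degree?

Δeast = 23 − 2 = 21.00; Δnorth = -3 − 32 = -35.00.
Bearing = atan2(Δeast, Δnorth) mod 360° = 149.04° ≈ 149°.

149°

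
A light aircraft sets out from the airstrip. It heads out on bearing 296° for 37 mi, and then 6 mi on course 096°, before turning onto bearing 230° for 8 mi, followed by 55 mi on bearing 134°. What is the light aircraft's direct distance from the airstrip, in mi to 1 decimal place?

Leg 1 (296°, 37 mi): east 37 sin 296° = -33.26, north 37 cos 296° = 16.22
Leg 2 (096°, 6 mi): east 6 sin 96° = 5.97, north 6 cos 96° = -0.63
Leg 3 (230°, 8 mi): east 8 sin 230° = -6.13, north 8 cos 230° = -5.14
Leg 4 (134°, 55 mi): east 55 sin 134° = 39.56, north 55 cos 134° = -38.21
Net: 6.15 east, -27.76 north. Distance = √((6.15)² + (-27.76)²) = 28.428 mi.

28.4 mi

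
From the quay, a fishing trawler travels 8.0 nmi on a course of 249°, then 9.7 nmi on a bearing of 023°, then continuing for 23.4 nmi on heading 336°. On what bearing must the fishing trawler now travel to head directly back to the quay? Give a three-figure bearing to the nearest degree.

Leg 1 (249°, 8.0 nmi): east 8.0 sin 249° = -7.47, north 8.0 cos 249° = -2.87
Leg 2 (023°, 9.7 nmi): east 9.7 sin 23° = 3.79, north 9.7 cos 23° = 8.93
Leg 3 (336°, 23.4 nmi): east 23.4 sin 336° = -9.52, north 23.4 cos 336° = 21.38
Net displacement: -13.20 east, 27.44 north. Direction back to start is (13.20, -27.44): bearing = atan2(13.20, -27.44) mod 360° = 154.32° ≈ 154°.

154°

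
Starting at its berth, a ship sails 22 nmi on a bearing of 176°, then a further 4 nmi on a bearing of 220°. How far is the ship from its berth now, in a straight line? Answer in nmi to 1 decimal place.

Leg 1 (176°, 22 nmi): east 22 sin 176° = 1.53, north 22 cos 176° = -21.95
Leg 2 (220°, 4 nmi): east 4 sin 220° = -2.57, north 4 cos 220° = -3.06
Net: -1.04 east, -25.01 north. Distance = √((-1.04)² + (-25.01)²) = 25.032 nmi.

25.0 nmi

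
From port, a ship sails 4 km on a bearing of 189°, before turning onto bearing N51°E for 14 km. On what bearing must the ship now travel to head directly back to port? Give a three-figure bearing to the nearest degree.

Leg 1 (189°, 4 km): east 4 sin 189° = -0.63, north 4 cos 189° = -3.95
Leg 2 (N51°E, 14 km): east 14 sin 51° = 10.88, north 14 cos 51° = 8.81
Net displacement: 10.25 east, 4.86 north. Direction back to start is (-10.25, -4.86): bearing = atan2(-10.25, -4.86) mod 360° = 244.64° ≈ 245°.

245°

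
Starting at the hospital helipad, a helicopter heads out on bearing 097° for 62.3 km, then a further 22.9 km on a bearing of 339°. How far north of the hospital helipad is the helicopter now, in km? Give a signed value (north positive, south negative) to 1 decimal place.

Leg 1 (097°, 62.3 km): east 62.3 sin 97° = 61.84, north 62.3 cos 97° = -7.59
Leg 2 (339°, 22.9 km): east 22.9 sin 339° = -8.21, north 22.9 cos 339° = 21.38
Net north component: 13.79 km.

13.8 km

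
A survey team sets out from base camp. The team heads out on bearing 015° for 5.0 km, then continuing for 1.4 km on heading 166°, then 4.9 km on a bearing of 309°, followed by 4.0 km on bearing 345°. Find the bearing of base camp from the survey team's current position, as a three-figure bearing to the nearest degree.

163°

Leg 1 (015°, 5.0 km): east 5.0 sin 15° = 1.29, north 5.0 cos 15° = 4.83
Leg 2 (166°, 1.4 km): east 1.4 sin 166° = 0.34, north 1.4 cos 166° = -1.36
Leg 3 (309°, 4.9 km): east 4.9 sin 309° = -3.81, north 4.9 cos 309° = 3.08
Leg 4 (345°, 4.0 km): east 4.0 sin 345° = -1.04, north 4.0 cos 345° = 3.86
Net displacement: -3.21 east, 10.42 north. Direction back to start is (3.21, -10.42): bearing = atan2(3.21, -10.42) mod 360° = 162.87° ≈ 163°.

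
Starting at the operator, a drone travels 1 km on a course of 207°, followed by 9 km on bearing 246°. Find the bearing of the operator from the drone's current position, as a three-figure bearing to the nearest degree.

Leg 1 (207°, 1 km): east 1 sin 207° = -0.45, north 1 cos 207° = -0.89
Leg 2 (246°, 9 km): east 9 sin 246° = -8.22, north 9 cos 246° = -3.66
Net displacement: -8.68 east, -4.55 north. Direction back to start is (8.68, 4.55): bearing = atan2(8.68, 4.55) mod 360° = 62.32° ≈ 062°.

062°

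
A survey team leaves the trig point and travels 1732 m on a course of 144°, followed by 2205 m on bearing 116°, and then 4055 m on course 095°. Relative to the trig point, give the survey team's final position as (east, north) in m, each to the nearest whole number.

Leg 1 (144°, 1732 m): east 1732 sin 144° = 1018.04, north 1732 cos 144° = -1401.22
Leg 2 (116°, 2205 m): east 2205 sin 116° = 1981.84, north 2205 cos 116° = -966.61
Leg 3 (095°, 4055 m): east 4055 sin 95° = 4039.57, north 4055 cos 95° = -353.42
Summing: 7039.45 m east, -2721.24 m north → (7039, -2721).

(7039, -2721)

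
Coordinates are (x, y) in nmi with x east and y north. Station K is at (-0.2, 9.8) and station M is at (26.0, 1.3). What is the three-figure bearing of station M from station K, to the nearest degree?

Δeast = 26.0 − -0.2 = 26.20; Δnorth = 1.3 − 9.8 = -8.50.
Bearing = atan2(Δeast, Δnorth) mod 360° = 107.97° ≈ 108°.

108°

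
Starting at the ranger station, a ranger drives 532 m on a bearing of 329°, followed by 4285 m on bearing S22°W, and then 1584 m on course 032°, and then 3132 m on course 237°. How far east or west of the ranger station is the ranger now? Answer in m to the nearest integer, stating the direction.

3667 m west

Leg 1 (329°, 532 m): east 532 sin 329° = -274.00, north 532 cos 329° = 456.01
Leg 2 (S22°W, 4285 m): east 4285 sin 202° = -1605.19, north 4285 cos 202° = -3972.98
Leg 3 (032°, 1584 m): east 1584 sin 32° = 839.39, north 1584 cos 32° = 1343.31
Leg 4 (237°, 3132 m): east 3132 sin 237° = -2626.72, north 3132 cos 237° = -1705.81
Net east component: -3666.51 m.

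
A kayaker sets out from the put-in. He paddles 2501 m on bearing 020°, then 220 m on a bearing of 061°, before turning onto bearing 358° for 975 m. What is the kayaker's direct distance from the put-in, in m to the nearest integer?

3578 m

Leg 1 (020°, 2501 m): east 2501 sin 20° = 855.39, north 2501 cos 20° = 2350.17
Leg 2 (061°, 220 m): east 220 sin 61° = 192.42, north 220 cos 61° = 106.66
Leg 3 (358°, 975 m): east 975 sin 358° = -34.03, north 975 cos 358° = 974.41
Net: 1013.78 east, 3431.24 north. Distance = √((1013.78)² + (3431.24)²) = 3577.867 m.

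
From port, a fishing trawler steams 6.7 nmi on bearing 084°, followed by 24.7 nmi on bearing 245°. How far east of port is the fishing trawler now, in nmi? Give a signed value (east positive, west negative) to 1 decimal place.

Leg 1 (084°, 6.7 nmi): east 6.7 sin 84° = 6.66, north 6.7 cos 84° = 0.70
Leg 2 (245°, 24.7 nmi): east 24.7 sin 245° = -22.39, north 24.7 cos 245° = -10.44
Net east component: -15.72 nmi.

-15.7 nmi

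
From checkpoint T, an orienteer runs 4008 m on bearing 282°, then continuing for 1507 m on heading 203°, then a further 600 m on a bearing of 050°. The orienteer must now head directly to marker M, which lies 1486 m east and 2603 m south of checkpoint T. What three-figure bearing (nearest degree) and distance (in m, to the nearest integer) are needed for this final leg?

Leg 1 (282°, 4008 m): east 4008 sin 282° = -3920.42, north 4008 cos 282° = 833.31
Leg 2 (203°, 1507 m): east 1507 sin 203° = -588.83, north 1507 cos 203° = -1387.20
Leg 3 (050°, 600 m): east 600 sin 50° = 459.63, north 600 cos 50° = 385.67
Current position: (-4049.62, -168.22). Target: (1486, -2603). Remaining: Δeast = 5535.62, Δnorth = -2434.78.
Bearing = atan2(5535.62, -2434.78) mod 360° = 113.74°; distance = √((5535.62)² + (-2434.78)²) = 6047.418 m.

114°, 6047 m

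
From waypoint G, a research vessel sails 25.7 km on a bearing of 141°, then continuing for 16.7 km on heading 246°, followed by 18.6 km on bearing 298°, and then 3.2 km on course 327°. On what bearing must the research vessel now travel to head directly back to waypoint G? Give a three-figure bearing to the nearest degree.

Leg 1 (141°, 25.7 km): east 25.7 sin 141° = 16.17, north 25.7 cos 141° = -19.97
Leg 2 (246°, 16.7 km): east 16.7 sin 246° = -15.26, north 16.7 cos 246° = -6.79
Leg 3 (298°, 18.6 km): east 18.6 sin 298° = -16.42, north 18.6 cos 298° = 8.73
Leg 4 (327°, 3.2 km): east 3.2 sin 327° = -1.74, north 3.2 cos 327° = 2.68
Net displacement: -17.25 east, -15.35 north. Direction back to start is (17.25, 15.35): bearing = atan2(17.25, 15.35) mod 360° = 48.33° ≈ 048°.

048°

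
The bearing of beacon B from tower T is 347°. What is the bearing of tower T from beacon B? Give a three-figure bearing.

167°

Back-bearing = 347° − 180° = 167°.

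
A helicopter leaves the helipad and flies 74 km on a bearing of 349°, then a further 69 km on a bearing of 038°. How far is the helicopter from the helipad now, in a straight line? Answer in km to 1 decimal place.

130.1 km

Leg 1 (349°, 74 km): east 74 sin 349° = -14.12, north 74 cos 349° = 72.64
Leg 2 (038°, 69 km): east 69 sin 38° = 42.48, north 69 cos 38° = 54.37
Net: 28.36 east, 127.01 north. Distance = √((28.36)² + (127.01)²) = 130.141 km.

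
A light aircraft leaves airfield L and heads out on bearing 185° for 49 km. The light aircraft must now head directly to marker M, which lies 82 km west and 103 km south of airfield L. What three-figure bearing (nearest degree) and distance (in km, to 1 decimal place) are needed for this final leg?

Leg 1 (185°, 49 km): east 49 sin 185° = -4.27, north 49 cos 185° = -48.81
Current position: (-4.27, -48.81). Target: (-82, -103). Remaining: Δeast = -77.73, Δnorth = -54.19.
Bearing = atan2(-77.73, -54.19) mod 360° = 235.12°; distance = √((-77.73)² + (-54.19)²) = 94.752 km.

235°, 94.8 km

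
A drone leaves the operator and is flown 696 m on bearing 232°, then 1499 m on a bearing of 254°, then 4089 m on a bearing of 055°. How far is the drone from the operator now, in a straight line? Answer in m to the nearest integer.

2028 m

Leg 1 (232°, 696 m): east 696 sin 232° = -548.46, north 696 cos 232° = -428.50
Leg 2 (254°, 1499 m): east 1499 sin 254° = -1440.93, north 1499 cos 254° = -413.18
Leg 3 (055°, 4089 m): east 4089 sin 55° = 3349.51, north 4089 cos 55° = 2345.35
Net: 1360.13 east, 1503.67 north. Distance = √((1360.13)² + (1503.67)²) = 2027.554 m.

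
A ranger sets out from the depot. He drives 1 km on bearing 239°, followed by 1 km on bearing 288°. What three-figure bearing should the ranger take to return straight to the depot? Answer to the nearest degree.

083°

Leg 1 (239°, 1 km): east 1 sin 239° = -0.86, north 1 cos 239° = -0.52
Leg 2 (288°, 1 km): east 1 sin 288° = -0.95, north 1 cos 288° = 0.31
Net displacement: -1.81 east, -0.21 north. Direction back to start is (1.81, 0.21): bearing = atan2(1.81, 0.21) mod 360° = 83.50° ≈ 083°.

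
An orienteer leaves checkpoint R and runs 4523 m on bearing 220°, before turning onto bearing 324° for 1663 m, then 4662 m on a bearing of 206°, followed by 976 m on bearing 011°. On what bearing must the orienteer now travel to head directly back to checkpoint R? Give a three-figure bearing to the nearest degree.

Leg 1 (220°, 4523 m): east 4523 sin 220° = -2907.33, north 4523 cos 220° = -3464.82
Leg 2 (324°, 1663 m): east 1663 sin 324° = -977.49, north 1663 cos 324° = 1345.40
Leg 3 (206°, 4662 m): east 4662 sin 206° = -2043.69, north 4662 cos 206° = -4190.18
Leg 4 (011°, 976 m): east 976 sin 11° = 186.23, north 976 cos 11° = 958.07
Net displacement: -5742.27 east, -5351.53 north. Direction back to start is (5742.27, 5351.53): bearing = atan2(5742.27, 5351.53) mod 360° = 47.02° ≈ 047°.

047°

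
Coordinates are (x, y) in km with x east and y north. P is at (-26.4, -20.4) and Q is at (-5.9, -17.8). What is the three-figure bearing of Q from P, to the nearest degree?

Δeast = -5.9 − -26.4 = 20.50; Δnorth = -17.8 − -20.4 = 2.60.
Bearing = atan2(Δeast, Δnorth) mod 360° = 82.77° ≈ 083°.

083°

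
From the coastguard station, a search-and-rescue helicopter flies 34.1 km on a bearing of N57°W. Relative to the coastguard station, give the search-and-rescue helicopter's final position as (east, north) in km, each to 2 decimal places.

Leg 1 (N57°W, 34.1 km): east 34.1 sin 303° = -28.60, north 34.1 cos 303° = 18.57
Summing: -28.60 km east, 18.57 km north → (-28.60, 18.57).

(-28.60, 18.57)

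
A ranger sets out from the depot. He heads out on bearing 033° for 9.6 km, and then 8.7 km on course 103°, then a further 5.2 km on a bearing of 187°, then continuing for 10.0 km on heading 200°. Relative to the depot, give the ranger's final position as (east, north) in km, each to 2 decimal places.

(9.65, -8.46)

Leg 1 (033°, 9.6 km): east 9.6 sin 33° = 5.23, north 9.6 cos 33° = 8.05
Leg 2 (103°, 8.7 km): east 8.7 sin 103° = 8.48, north 8.7 cos 103° = -1.96
Leg 3 (187°, 5.2 km): east 5.2 sin 187° = -0.63, north 5.2 cos 187° = -5.16
Leg 4 (200°, 10.0 km): east 10.0 sin 200° = -3.42, north 10.0 cos 200° = -9.40
Summing: 9.65 km east, -8.46 km north → (9.65, -8.46).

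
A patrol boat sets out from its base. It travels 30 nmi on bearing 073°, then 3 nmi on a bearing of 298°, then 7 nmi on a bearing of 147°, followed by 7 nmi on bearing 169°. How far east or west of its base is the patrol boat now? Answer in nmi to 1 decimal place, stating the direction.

31.2 nmi east

Leg 1 (073°, 30 nmi): east 30 sin 73° = 28.69, north 30 cos 73° = 8.77
Leg 2 (298°, 3 nmi): east 3 sin 298° = -2.65, north 3 cos 298° = 1.41
Leg 3 (147°, 7 nmi): east 7 sin 147° = 3.81, north 7 cos 147° = -5.87
Leg 4 (169°, 7 nmi): east 7 sin 169° = 1.34, north 7 cos 169° = -6.87
Net east component: 31.19 nmi.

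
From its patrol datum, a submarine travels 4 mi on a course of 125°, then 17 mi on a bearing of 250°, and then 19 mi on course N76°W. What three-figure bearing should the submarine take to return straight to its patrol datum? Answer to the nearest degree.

Leg 1 (125°, 4 mi): east 4 sin 125° = 3.28, north 4 cos 125° = -2.29
Leg 2 (250°, 17 mi): east 17 sin 250° = -15.97, north 17 cos 250° = -5.81
Leg 3 (N76°W, 19 mi): east 19 sin 284° = -18.44, north 19 cos 284° = 4.60
Net displacement: -31.13 east, -3.51 north. Direction back to start is (31.13, 3.51): bearing = atan2(31.13, 3.51) mod 360° = 83.56° ≈ 084°.

084°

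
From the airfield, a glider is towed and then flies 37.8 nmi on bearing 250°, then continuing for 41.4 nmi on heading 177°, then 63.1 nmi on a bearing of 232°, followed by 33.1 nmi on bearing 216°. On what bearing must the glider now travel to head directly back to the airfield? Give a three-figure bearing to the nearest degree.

Leg 1 (250°, 37.8 nmi): east 37.8 sin 250° = -35.52, north 37.8 cos 250° = -12.93
Leg 2 (177°, 41.4 nmi): east 41.4 sin 177° = 2.17, north 41.4 cos 177° = -41.34
Leg 3 (232°, 63.1 nmi): east 63.1 sin 232° = -49.72, north 63.1 cos 232° = -38.85
Leg 4 (216°, 33.1 nmi): east 33.1 sin 216° = -19.46, north 33.1 cos 216° = -26.78
Net displacement: -102.53 east, -119.90 north. Direction back to start is (102.53, 119.90): bearing = atan2(102.53, 119.90) mod 360° = 40.54° ≈ 041°.

041°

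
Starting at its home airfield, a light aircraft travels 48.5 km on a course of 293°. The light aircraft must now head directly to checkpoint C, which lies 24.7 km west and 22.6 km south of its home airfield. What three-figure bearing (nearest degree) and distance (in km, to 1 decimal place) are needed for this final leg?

Leg 1 (293°, 48.5 km): east 48.5 sin 293° = -44.64, north 48.5 cos 293° = 18.95
Current position: (-44.64, 18.95). Target: (-24.7, -22.6). Remaining: Δeast = 19.94, Δnorth = -41.55.
Bearing = atan2(19.94, -41.55) mod 360° = 154.36°; distance = √((19.94)² + (-41.55)²) = 46.089 km.

154°, 46.1 km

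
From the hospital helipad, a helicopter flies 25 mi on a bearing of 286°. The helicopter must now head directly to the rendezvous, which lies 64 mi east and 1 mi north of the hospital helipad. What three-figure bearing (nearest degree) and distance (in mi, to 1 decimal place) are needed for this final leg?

Leg 1 (286°, 25 mi): east 25 sin 286° = -24.03, north 25 cos 286° = 6.89
Current position: (-24.03, 6.89). Target: (64, 1). Remaining: Δeast = 88.03, Δnorth = -5.89.
Bearing = atan2(88.03, -5.89) mod 360° = 93.83°; distance = √((88.03)² + (-5.89)²) = 88.228 mi.

094°, 88.2 mi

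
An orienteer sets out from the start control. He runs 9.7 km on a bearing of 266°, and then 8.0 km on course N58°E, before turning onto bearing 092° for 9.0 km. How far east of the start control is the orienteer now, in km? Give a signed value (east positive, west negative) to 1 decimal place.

6.1 km

Leg 1 (266°, 9.7 km): east 9.7 sin 266° = -9.68, north 9.7 cos 266° = -0.68
Leg 2 (N58°E, 8.0 km): east 8.0 sin 58° = 6.78, north 8.0 cos 58° = 4.24
Leg 3 (092°, 9.0 km): east 9.0 sin 92° = 8.99, north 9.0 cos 92° = -0.31
Net east component: 6.10 km.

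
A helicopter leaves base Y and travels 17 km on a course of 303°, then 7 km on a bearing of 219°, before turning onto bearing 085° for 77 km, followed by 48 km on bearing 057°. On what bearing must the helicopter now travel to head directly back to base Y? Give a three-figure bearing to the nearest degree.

250°

Leg 1 (303°, 17 km): east 17 sin 303° = -14.26, north 17 cos 303° = 9.26
Leg 2 (219°, 7 km): east 7 sin 219° = -4.41, north 7 cos 219° = -5.44
Leg 3 (085°, 77 km): east 77 sin 85° = 76.71, north 77 cos 85° = 6.71
Leg 4 (057°, 48 km): east 48 sin 57° = 40.26, north 48 cos 57° = 26.14
Net displacement: 98.30 east, 36.67 north. Direction back to start is (-98.30, -36.67): bearing = atan2(-98.30, -36.67) mod 360° = 249.54° ≈ 250°.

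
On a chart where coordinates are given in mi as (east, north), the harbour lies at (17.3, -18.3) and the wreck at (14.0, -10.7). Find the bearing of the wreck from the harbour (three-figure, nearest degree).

337°

Δeast = 14.0 − 17.3 = -3.30; Δnorth = -10.7 − -18.3 = 7.60.
Bearing = atan2(Δeast, Δnorth) mod 360° = 336.53° ≈ 337°.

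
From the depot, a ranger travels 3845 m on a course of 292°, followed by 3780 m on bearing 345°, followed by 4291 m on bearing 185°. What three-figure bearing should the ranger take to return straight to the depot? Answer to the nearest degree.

Leg 1 (292°, 3845 m): east 3845 sin 292° = -3565.02, north 3845 cos 292° = 1440.36
Leg 2 (345°, 3780 m): east 3780 sin 345° = -978.34, north 3780 cos 345° = 3651.20
Leg 3 (185°, 4291 m): east 4291 sin 185° = -373.99, north 4291 cos 185° = -4274.67
Net displacement: -4917.34 east, 816.89 north. Direction back to start is (4917.34, -816.89): bearing = atan2(4917.34, -816.89) mod 360° = 99.43° ≈ 099°.

099°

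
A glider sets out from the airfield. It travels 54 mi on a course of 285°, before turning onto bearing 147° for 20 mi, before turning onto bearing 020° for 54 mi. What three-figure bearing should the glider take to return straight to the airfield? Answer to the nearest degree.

155°

Leg 1 (285°, 54 mi): east 54 sin 285° = -52.16, north 54 cos 285° = 13.98
Leg 2 (147°, 20 mi): east 20 sin 147° = 10.89, north 20 cos 147° = -16.77
Leg 3 (020°, 54 mi): east 54 sin 20° = 18.47, north 54 cos 20° = 50.74
Net displacement: -22.80 east, 47.95 north. Direction back to start is (22.80, -47.95): bearing = atan2(22.80, -47.95) mod 360° = 154.57° ≈ 155°.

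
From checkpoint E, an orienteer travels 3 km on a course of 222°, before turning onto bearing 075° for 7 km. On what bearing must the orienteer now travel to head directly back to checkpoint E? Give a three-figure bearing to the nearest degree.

275°

Leg 1 (222°, 3 km): east 3 sin 222° = -2.01, north 3 cos 222° = -2.23
Leg 2 (075°, 7 km): east 7 sin 75° = 6.76, north 7 cos 75° = 1.81
Net displacement: 4.75 east, -0.42 north. Direction back to start is (-4.75, 0.42): bearing = atan2(-4.75, 0.42) mod 360° = 275.02° ≈ 275°.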